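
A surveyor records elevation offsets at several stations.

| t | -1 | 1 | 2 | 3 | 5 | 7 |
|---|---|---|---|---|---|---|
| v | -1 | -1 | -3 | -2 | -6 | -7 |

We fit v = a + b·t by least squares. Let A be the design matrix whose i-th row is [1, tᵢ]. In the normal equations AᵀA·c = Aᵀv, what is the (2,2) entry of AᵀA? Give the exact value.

89

Row 2 ↔ basis t, column 2 ↔ basis t, so (AᵀA)_{2,2} = Σᵢ (t)·(t) = (-1)·(-1) + (1)·(1) + (2)·(2) + (3)·(3) + (5)·(5) + (7)·(7) = 89.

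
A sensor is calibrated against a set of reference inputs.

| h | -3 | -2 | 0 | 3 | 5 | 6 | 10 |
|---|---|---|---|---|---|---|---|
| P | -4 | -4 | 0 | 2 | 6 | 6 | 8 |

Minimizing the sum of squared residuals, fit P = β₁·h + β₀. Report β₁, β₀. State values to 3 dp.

Sums needed: Σh·h = 183, Σh = 19, Σ1 = 7.
And Σh·P = 172, ΣP = 14.
Eliminating β₀: 7·(row 1) − 19·(row 2) gives 920·β₁ = 7·172 − 19·14 = 938, so β₁ = 469/460.
Then β₀ = (14 − 19·(469/460))/7 = -353/460.

β₁ = 1.020, β₀ = -0.767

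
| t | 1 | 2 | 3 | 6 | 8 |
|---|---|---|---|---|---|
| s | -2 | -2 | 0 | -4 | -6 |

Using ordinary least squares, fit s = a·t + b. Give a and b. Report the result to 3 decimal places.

The normal equations are: 114·a + 20·b = -78;  20·a + 5·b = -14.
Δ = 114·5 − 20² = 170.
a = ((-78)·5 − 20·(-14))/170 = -11/17; b = (114·(-14) − 20·(-78))/170 = -18/85.

a = -0.647, b = -0.212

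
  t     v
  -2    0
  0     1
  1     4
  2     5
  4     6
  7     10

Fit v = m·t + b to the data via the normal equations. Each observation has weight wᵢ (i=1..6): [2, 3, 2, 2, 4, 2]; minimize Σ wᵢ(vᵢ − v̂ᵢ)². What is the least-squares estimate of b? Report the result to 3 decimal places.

Normal-equation sums: Σwᵢ·t·t = 180, Σwᵢ·t = 32, Σwᵢ·1 = 15.
Right-hand side: Σwᵢ·t·v = 264, Σwᵢ·v = 65.
Normal equations: [[180, 32]; [32, 15]]·[m, b]ᵀ = [264, 65]ᵀ.
Δ = 180·15 − 32² = 1676.
m = (264·15 − 32·65)/1676 = 470/419; b = (180·65 − 32·264)/1676 = 813/419.

b = 1.940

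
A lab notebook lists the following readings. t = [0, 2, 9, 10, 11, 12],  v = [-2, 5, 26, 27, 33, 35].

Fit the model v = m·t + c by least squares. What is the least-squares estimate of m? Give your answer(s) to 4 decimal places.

Entries of XᵀX: Σt·t = 450, Σt = 44, Σ1 = 6.
Right-hand side: Σt·v = 1297, Σv = 124.
Eliminating c: 6·(row 1) − 44·(row 2) gives 764·m = 6·1297 − 44·124 = 2326, so m = 1163/382.
Then c = (124 − 44·(1163/382))/6 = -317/191.

m = 3.0445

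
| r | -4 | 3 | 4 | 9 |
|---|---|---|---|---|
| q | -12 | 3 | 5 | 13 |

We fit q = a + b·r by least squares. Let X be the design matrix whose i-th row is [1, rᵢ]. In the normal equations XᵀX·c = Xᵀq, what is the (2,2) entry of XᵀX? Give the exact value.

122

Row 2 ↔ basis r, column 2 ↔ basis r, so (XᵀX)_{2,2} = Σᵢ (r)·(r) = (-4)·(-4) + (3)·(3) + (4)·(4) + (9)·(9) = 122.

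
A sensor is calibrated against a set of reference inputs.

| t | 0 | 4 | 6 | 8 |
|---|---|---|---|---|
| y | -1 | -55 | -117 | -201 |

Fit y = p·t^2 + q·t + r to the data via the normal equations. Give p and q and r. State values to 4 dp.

p = -2.8636, q = -2.1091, r = -0.9636

From the data, Σt^2·t^2 = 5648, Σt^2·t = 792, Σt^2 = 116, Σt·t = 116, Σt = 18, Σ1 = 4.
Moment sums: Σt^2·y = -17956, Σt·y = -2530, Σy = -374.
Normal equations: [[5648, 792, 116]; [792, 116, 18]; [116, 18, 4]]·[p, q, r]ᵀ = [-17956, -2530, -374]ᵀ.
Inverting the 3×3 Gram matrix, [p, q, r]ᵀ = [-63/22, -116/55, -53/55]ᵀ.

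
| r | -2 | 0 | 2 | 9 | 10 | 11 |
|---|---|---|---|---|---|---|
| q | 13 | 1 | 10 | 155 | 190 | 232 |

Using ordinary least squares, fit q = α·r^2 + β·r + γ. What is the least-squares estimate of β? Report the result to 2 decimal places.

Forming AᵀA = [[31234, 3060, 310]; [3060, 310, 30]; [310, 30, 6]] and Aᵀq = [59719, 5841, 601]ᵀ gives AᵀA·[α, β, γ]ᵀ = Aᵀq.
Row-reducing yields α = 45662/23201, β = -98487/116005, γ = 126501/46402.

β = -0.85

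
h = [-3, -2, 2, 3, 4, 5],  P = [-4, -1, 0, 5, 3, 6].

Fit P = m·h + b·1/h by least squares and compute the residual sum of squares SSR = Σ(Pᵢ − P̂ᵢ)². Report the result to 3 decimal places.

Compute the Gram sums: Σh·h = 67, Σh·1/h = 6, Σ1/h·1/h = 2969/3600.
Moment sums: Σh·P = 71, Σ1/h·P = 109/20.
Normal equations: [[67, 6]; [6, 2969/3600]]·[m, b]ᵀ = [71, 109/20]ᵀ.
det = 67·(2969/3600) − 6² = 69323/3600.
m = (71·(2969/3600) − 6·(109/20))/(69323/3600) = 93079/69323; b = (67·(109/20) − 6·71)/(69323/3600) = -219060/69323.
Residuals: -71075/69323, 7305/69323, -76628/69323, 140398/69323, -109582/69323, -5645/69323; SSR = 616369/69323.

SSR = 8.891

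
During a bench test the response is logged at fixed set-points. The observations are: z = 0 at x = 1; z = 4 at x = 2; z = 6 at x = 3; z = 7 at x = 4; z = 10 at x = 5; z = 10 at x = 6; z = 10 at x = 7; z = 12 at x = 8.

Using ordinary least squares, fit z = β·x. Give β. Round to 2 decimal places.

Compute the Gram sums: Σx·x = 204.
Right-hand side: Σx·z = 330.
Normal equations: [[204]]·[β]ᵀ = [330]ᵀ.
Hence β = 330 / 204 ≈ 1.61765.

β = 1.62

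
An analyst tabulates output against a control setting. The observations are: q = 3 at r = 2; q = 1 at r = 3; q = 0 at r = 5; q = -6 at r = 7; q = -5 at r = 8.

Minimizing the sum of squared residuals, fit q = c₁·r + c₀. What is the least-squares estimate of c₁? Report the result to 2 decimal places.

c₁ = -1.46

Normal-equation sums: Σr·r = 151, Σr = 25, Σ1 = 5.
And Σr·q = -73, Σq = -7.
XᵀX·[c₁, c₀]ᵀ = Xᵀq becomes [[151, 25]; [25, 5]]·[c₁, c₀]ᵀ = [-73, -7]ᵀ.
det = 151·5 − 25² = 130.
c₁ = ((-73)·5 − 25·(-7))/130 = -19/13; c₀ = (151·(-7) − 25·(-73))/130 = 384/65.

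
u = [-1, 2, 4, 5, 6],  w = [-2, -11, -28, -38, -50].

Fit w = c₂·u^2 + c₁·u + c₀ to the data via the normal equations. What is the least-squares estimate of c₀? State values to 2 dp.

c₀ = -3.28

Normal-equation sums: Σu^2·u^2 = 2194, Σu^2·u = 412, Σu^2 = 82, Σu·u = 82, Σu = 16, Σ1 = 5.
For Xᵀw: Σu^2·w = -3244, Σu·w = -622, Σw = -129.
Row-reducing yields c₂ = -131/143, c₁ = -335/143, c₀ = -469/143.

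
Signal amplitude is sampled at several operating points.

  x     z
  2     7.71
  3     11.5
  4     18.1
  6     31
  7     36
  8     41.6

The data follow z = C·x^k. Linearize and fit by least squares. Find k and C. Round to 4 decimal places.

Let Y = ln z. Fitting Y = k·ln x + ln C by least squares:
Σln x = 8.9952, Σ(ln x)² = 14.9303, Σln z = 18.1264, Σln x·ln z = 28.9920.
Equations: 14.9303·k + 8.9952·ln C = 28.9920;  8.9952·k + 6·ln C = 18.1264.
Δ = 14.9303·6 − (8.9952)² = 8.6686; k = (28.9920·6 − 8.9952·18.1264)/8.6686 = 1.25767, ln C = (14.9303·18.1264 − 8.9952·28.9920)/8.6686 = 1.13558, so C = exp(1.13558) = 3.11297.

k = 1.2577, C = 3.1130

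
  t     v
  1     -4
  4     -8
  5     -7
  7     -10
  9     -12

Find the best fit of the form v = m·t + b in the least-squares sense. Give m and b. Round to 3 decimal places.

m = -0.973, b = -3.141

The normal system MᵀM·[m, b]ᵀ = Mᵀv is [[172, 26]; [26, 5]]·[m, b]ᵀ = [-249, -41]ᵀ.
Eliminating b: 5·(row 1) − 26·(row 2) gives 184·m = 5·(-249) − 26·(-41) = -179, so m = -179/184.
Then b = ((-41) − 26·(-179/184))/5 = -289/92.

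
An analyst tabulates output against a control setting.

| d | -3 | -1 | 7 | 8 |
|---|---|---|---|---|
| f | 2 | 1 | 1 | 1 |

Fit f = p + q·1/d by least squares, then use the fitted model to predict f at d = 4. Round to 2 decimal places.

Normal-equation sums: Σ1 = 4, Σ1/d = -179/168, Σ1/d·1/d = 32377/28224.
For Xᵀf: Σf = 5, Σ1/d·f = -235/168.
XᵀX·[p, q]ᵀ = Xᵀf becomes [[4, -179/168]; [-179/168, 32377/28224]]·[p, q]ᵀ = [5, -235/168]ᵀ.
det = 4·(32377/28224) − (-179/168)² = 32489/9408.
p = (5·(32377/28224) − (-179/168)·(-235/168))/(32489/9408) = 39940/32489; q = (4·(-235/168) − (-179/168)·5)/(32489/9408) = -2520/32489.
At d = 4: f̂ = (39940/32489)·(1) + (-2520/32489)·(1/4) = 39310/32489.

f̂ = 1.21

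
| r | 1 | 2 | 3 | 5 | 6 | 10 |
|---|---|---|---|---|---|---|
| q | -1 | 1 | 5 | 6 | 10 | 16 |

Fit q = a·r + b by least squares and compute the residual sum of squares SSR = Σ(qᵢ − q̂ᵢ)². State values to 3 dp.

SSR = 5.782

Forming XᵀX = [[175, 27]; [27, 6]] and Xᵀq = [266, 37]ᵀ gives XᵀX·[a, b]ᵀ = Xᵀq.
Δ = 175·6 − 27² = 321.
a = (266·6 − 27·37)/321 = 199/107; b = (175·37 − 27·266)/321 = -707/321.
Residuals: -211/321, -166/321, 521/321, -352/321, 335/321, -127/321; SSR = 1856/321.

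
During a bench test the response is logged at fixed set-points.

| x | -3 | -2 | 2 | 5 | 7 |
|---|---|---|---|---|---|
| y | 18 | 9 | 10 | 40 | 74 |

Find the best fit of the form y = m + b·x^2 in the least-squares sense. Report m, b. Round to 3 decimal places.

The normal equations are: 5·m + 91·b = 151;  91·m + 3139·b = 4864.
Δ = 5·3139 − 91² = 7414.
m = (151·3139 − 91·4864)/7414 = 31365/7414; b = (5·4864 − 91·151)/7414 = 10579/7414.

m = 4.231, b = 1.427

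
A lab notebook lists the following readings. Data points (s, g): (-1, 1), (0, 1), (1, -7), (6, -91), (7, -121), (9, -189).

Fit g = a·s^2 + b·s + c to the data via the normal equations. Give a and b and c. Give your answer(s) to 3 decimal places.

a = -1.916, b = -3.732, c = -0.341

Entries of MᵀM: Σs^2·s^2 = 10260, Σs^2·s = 1288, Σs^2 = 168, Σs·s = 168, Σs = 22, Σ1 = 6.
Moment sums: Σs^2·g = -24520, Σs·g = -3102, Σg = -406.
MᵀM·[a, b, c]ᵀ = Mᵀg becomes [[10260, 1288, 168]; [1288, 168, 22]; [168, 22, 6]]·[a, b, c]ᵀ = [-24520, -3102, -406]ᵀ.
Row-reducing yields a = -8056/4205, b = -15692/4205, c = -1433/4205.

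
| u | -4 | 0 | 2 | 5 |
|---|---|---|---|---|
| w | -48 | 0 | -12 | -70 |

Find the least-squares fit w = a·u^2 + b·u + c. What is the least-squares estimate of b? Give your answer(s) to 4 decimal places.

Compute the Gram sums: Σu^2·u^2 = 897, Σu^2·u = 69, Σu^2 = 45, Σu·u = 45, Σu = 3, Σ1 = 4.
Moment sums: Σu^2·w = -2566, Σu·w = -182, Σw = -130.
So XᵀX·[a, b, c]ᵀ = Xᵀw: [[897, 69, 45]; [69, 45, 3]; [45, 3, 4]]·[a, b, c]ᵀ = [-2566, -182, -130]ᵀ.
Row-reducing yields a = -7366/2577, b = 980/2577, c = -540/859.

b = 0.3803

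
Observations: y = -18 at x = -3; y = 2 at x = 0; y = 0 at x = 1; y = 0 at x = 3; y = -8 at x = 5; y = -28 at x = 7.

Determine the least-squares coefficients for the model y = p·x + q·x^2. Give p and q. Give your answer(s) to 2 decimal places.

p = 3.04, q = -0.99

The normal equations are: 93·p + 469·q = -182;  469·p + 3189·q = -1734.
(Σx·x = 93, Σx·x^2 = 469, Σx^2·x^2 = 3189, Σx·y = -182, Σx^2·y = -1734.)
det = 93·3189 − 469² = 76616.
p = ((-182)·3189 − 469·(-1734))/76616 = 29106/9577; q = (93·(-1734) − 469·(-182))/76616 = -9488/9577.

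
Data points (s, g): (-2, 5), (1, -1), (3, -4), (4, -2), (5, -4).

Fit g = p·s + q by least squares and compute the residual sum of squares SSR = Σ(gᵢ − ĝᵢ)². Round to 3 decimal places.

Entries of MᵀM: Σs·s = 55, Σs = 11, Σ1 = 5.
For Mᵀg: Σs·g = -51, Σg = -6.
MᵀM·[p, q]ᵀ = Mᵀg becomes [[55, 11]; [11, 5]]·[p, q]ᵀ = [-51, -6]ᵀ.
Eliminating q: 5·(row 1) − 11·(row 2) gives 154·p = 5·(-51) − 11·(-6) = -189, so p = -27/22.
Then q = ((-6) − 11·(-27/22))/5 = 3/2.
Residuals: 23/22, -14/11, -20/11, 31/22, 7/11; SSR = 185/22.

SSR = 8.409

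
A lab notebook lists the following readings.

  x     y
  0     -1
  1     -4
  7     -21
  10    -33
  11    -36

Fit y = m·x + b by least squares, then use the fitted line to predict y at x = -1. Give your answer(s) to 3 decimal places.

Entries of AᵀA: Σx·x = 271, Σx = 29, Σ1 = 5.
And Σx·y = -877, Σy = -95.
So AᵀA·[m, b]ᵀ = Aᵀy: [[271, 29]; [29, 5]]·[m, b]ᵀ = [-877, -95]ᵀ.
Determinant 271·5 − 29² = 514.
m = ((-877)·5 − 29·(-95))/514 = -815/257; b = (271·(-95) − 29·(-877))/514 = -156/257.
At x = -1: ŷ = (-815/257)·(-1) + (-156/257)·(1) = 659/257.

ŷ = 2.564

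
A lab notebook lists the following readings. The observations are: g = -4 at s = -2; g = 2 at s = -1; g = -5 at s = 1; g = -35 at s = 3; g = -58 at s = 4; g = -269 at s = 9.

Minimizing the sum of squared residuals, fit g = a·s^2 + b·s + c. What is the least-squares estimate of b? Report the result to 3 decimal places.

b = -3.122

Entries of MᵀM: Σs^2·s^2 = 6916, Σs^2·s = 812, Σs^2 = 112, Σs·s = 112, Σs = 14, Σ1 = 6.
And Σs^2·g = -23051, Σs·g = -2757, Σg = -369.
MᵀM·[a, b, c]ᵀ = Mᵀg becomes [[6916, 812, 112]; [812, 112, 14]; [112, 14, 6]]·[a, b, c]ᵀ = [-23051, -2757, -369]ᵀ.
Row-reducing yields a = -51043/17052, b = -26615/8526, c = 337/203.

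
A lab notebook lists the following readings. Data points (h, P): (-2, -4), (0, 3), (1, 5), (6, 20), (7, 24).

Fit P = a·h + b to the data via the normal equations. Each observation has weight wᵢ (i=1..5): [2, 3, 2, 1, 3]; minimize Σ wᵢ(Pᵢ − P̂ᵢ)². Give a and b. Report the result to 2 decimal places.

a = 3.05, b = 2.42

The normal system AᵀWA·[a, b]ᵀ = AᵀWP is [[193, 25]; [25, 11]]·[a, b]ᵀ = [650, 103]ᵀ.
det = 193·11 − 25² = 1498.
a = (650·11 − 25·103)/1498 = 4575/1498; b = (193·103 − 25·650)/1498 = 3629/1498.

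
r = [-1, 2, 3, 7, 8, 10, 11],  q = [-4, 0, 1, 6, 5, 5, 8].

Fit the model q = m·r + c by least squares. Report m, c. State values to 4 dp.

m = 0.8959, c = -2.1196

The normal system MᵀM·[m, c]ᵀ = Mᵀq is [[348, 40]; [40, 7]]·[m, c]ᵀ = [227, 21]ᵀ.
Eliminating c: 7·(row 1) − 40·(row 2) gives 836·m = 7·227 − 40·21 = 749, so m = 749/836.
Then c = (21 − 40·(749/836))/7 = -443/209.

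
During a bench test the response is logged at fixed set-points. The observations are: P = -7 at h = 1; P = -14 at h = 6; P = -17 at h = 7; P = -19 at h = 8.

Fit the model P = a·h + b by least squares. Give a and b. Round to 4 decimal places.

From the data, Σh·h = 150, Σh = 22, Σ1 = 4.
For XᵀP: Σh·P = -362, ΣP = -57.
Determinant 150·4 − 22² = 116.
a = ((-362)·4 − 22·(-57))/116 = -97/58; b = (150·(-57) − 22·(-362))/116 = -293/58.

a = -1.6724, b = -5.0517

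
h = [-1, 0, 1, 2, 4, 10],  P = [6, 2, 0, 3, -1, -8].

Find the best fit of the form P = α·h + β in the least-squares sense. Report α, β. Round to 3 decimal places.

α = -1.126, β = 3.336

From the data, Σh·h = 122, Σh = 16, Σ1 = 6.
For XᵀP: Σh·P = -84, ΣP = 2.
Normal equations: [[122, 16]; [16, 6]]·[α, β]ᵀ = [-84, 2]ᵀ.
Determinant 122·6 − 16² = 476.
α = ((-84)·6 − 16·2)/476 = -134/119; β = (122·2 − 16·(-84))/476 = 397/119.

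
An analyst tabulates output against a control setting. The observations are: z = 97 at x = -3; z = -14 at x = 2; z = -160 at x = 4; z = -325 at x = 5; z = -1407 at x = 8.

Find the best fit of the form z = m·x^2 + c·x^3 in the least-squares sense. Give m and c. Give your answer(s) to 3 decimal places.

Compute the Gram sums: Σx^2·x^2 = 5074, Σx^2·x^3 = 36706, Σx^3·x^3 = 282658.
Right-hand side: Σx^2·z = -99916, Σx^3·z = -773980.
So AᵀA·[m, c]ᵀ = Aᵀz: [[5074, 36706]; [36706, 282658]]·[m, c]ᵀ = [-99916, -773980]ᵀ.
Eliminating c: 282658·(row 1) − 36706·(row 2) gives 86876256·m = 282658·(-99916) − 36706·(-773980) = 167653152, so m = 1746387/904961.
Then c = ((-773980) − 36706·(1746387/904961))/282658 = -2704769/904961.

m = 1.930, c = -2.989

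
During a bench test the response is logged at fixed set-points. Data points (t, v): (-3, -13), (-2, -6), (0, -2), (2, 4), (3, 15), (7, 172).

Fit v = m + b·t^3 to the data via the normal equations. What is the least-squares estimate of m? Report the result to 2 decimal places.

Normal-equation sums: Σ1 = 6, Σt^3 = 343, Σt^3·t^3 = 119235.
And Σv = 170, Σt^3·v = 59832.
Normal equations: [[6, 343]; [343, 119235]]·[m, b]ᵀ = [170, 59832]ᵀ.
det = 6·119235 − 343² = 597761.
m = (170·119235 − 343·59832)/597761 = -252426/597761; b = (6·59832 − 343·170)/597761 = 300682/597761.

m = -0.42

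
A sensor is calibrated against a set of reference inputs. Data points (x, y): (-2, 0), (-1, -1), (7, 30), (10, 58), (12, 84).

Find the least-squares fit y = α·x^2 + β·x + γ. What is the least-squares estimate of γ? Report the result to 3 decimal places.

Sums needed: Σx^2·x^2 = 33154, Σx^2·x = 3062, Σx^2 = 298, Σx·x = 298, Σx = 26, Σ1 = 5.
For Aᵀy: Σx^2·y = 19365, Σx·y = 1799, Σy = 171.
So AᵀA·[α, β, γ]ᵀ = Aᵀy: [[33154, 3062, 298]; [3062, 298, 26]; [298, 26, 5]]·[α, β, γ]ᵀ = [19365, 1799, 171]ᵀ.
Row-reducing yields α = 73405/136662, β = 40901/68331, γ = -21078/22777.

γ = -0.925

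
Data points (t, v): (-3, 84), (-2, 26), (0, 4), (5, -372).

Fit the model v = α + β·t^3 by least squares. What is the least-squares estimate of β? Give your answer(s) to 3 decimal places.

Forming AᵀA = [[4, 90]; [90, 16418]] and Aᵀv = [-258, -48976]ᵀ gives AᵀA·[α, β]ᵀ = Aᵀv.
det = 4·16418 − 90² = 57572.
α = ((-258)·16418 − 90·(-48976))/57572 = 42999/14393; β = (4·(-48976) − 90·(-258))/57572 = -43171/14393.

β = -2.999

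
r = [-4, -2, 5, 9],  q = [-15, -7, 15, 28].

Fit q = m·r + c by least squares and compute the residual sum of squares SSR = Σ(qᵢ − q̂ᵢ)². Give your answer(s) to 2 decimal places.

SSR = 1.10

Sums needed: Σr·r = 126, Σr = 8, Σ1 = 4.
Moment sums: Σr·q = 401, Σq = 21.
det = 126·4 − 8² = 440.
m = (401·4 − 8·21)/440 = 359/110; c = (126·21 − 8·401)/440 = -281/220.
Residuals: -147/220, 177/220, -9/220, -21/220; SSR = 243/220.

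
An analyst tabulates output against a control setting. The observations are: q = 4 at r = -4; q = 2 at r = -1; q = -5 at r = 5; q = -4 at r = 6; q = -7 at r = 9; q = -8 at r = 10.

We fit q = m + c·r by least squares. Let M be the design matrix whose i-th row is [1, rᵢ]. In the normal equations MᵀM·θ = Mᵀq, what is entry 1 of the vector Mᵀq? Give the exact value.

Entry 1 ↔ basis 1, so (Mᵀq)_{1} = Σᵢ qᵢ = (1)·(4) + (1)·(2) + (1)·(-5) + (1)·(-4) + (1)·(-7) + (1)·(-8) = -18.

-18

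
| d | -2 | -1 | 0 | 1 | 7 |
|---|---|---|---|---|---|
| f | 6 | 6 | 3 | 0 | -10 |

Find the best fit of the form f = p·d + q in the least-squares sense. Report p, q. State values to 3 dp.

Forming MᵀM = [[55, 5]; [5, 5]] and Mᵀf = [-88, 5]ᵀ gives MᵀM·[p, q]ᵀ = Mᵀf.
det = 55·5 − 5² = 250.
p = ((-88)·5 − 5·5)/250 = -93/50; q = (55·5 − 5·(-88))/250 = 143/50.

p = -1.860, q = 2.860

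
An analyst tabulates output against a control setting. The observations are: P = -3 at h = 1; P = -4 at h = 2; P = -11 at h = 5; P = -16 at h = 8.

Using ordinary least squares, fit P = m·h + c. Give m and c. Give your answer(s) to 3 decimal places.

With design matrix X, XᵀX = [[94, 16]; [16, 4]] and XᵀP = [-194, -34]ᵀ.
Δ = 94·4 − 16² = 120.
m = ((-194)·4 − 16·(-34))/120 = -29/15; c = (94·(-34) − 16·(-194))/120 = -23/30.

m = -1.933, c = -0.767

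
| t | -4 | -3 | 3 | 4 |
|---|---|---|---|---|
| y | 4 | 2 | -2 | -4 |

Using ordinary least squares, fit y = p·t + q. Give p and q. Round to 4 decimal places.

p = -0.8800, q = 0.0000

The normal equations are: 50·p + 0·q = -44;  0·p + 4·q = 0.
det = 50·4 − 0² = 200.
p = ((-44)·4 − 0·0)/200 = -22/25; q = (50·0 − 0·(-44))/200 = 0.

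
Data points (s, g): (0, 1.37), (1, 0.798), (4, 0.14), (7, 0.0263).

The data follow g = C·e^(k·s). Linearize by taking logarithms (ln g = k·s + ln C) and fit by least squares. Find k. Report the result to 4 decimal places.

k = -0.5671

Let Y = ln g. Fitting Y = k·s + ln C by least squares:
AᵀA = [[66.0000, 12.0000]; [12.0000, 4]], rhs = [-33.5574, -5.5151]ᵀ  (here Σs = 12.0000, Σ(s)² = 66.0000, Σln g = -5.5151, Σs·ln g = -33.5574).
Δ = 66.0000·4 − (12.0000)² = 120.0000; k = (-33.5574·4 − 12.0000·-5.5151)/120.0000 = -0.56707, ln C = (66.0000·-5.5151 − 12.0000·-33.5574)/120.0000 = 0.32242.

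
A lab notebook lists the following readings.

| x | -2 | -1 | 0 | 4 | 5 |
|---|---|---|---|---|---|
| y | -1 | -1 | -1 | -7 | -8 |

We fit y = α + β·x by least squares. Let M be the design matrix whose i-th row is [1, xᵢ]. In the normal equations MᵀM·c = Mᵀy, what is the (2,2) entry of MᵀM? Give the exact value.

Row 2 ↔ basis x, column 2 ↔ basis x, so (MᵀM)_{2,2} = Σᵢ (x)·(x) = (-2)·(-2) + (-1)·(-1) + (0)·(0) + (4)·(4) + (5)·(5) = 46.

46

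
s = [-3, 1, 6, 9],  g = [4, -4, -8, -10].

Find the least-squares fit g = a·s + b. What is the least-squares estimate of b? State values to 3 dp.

b = -0.838

From the data, Σs·s = 127, Σs = 13, Σ1 = 4.
For Xᵀg: Σs·g = -154, Σg = -18.
XᵀX·[a, b]ᵀ = Xᵀg becomes [[127, 13]; [13, 4]]·[a, b]ᵀ = [-154, -18]ᵀ.
Δ = 127·4 − 13² = 339.
a = ((-154)·4 − 13·(-18))/339 = -382/339; b = (127·(-18) − 13·(-154))/339 = -284/339.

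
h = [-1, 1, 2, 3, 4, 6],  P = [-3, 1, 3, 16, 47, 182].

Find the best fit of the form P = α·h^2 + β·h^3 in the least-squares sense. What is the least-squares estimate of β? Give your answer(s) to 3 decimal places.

β = 1.073

Setting ∂/∂α … = 0 gives: 1651·α + 9075·β = 7458;  9075·α + 51547·β = 42780.
(Σh^2·h^2 = 1651, Σh^2·h^3 = 9075, Σh^3·h^3 = 51547, Σh^2·P = 7458, Σh^3·P = 42780.)
Δ = 1651·51547 − 9075² = 2748472.
α = (7458·51547 − 9075·42780)/2748472 = -1895487/1374236; β = (1651·42780 − 9075·7458)/2748472 = 1474215/1374236.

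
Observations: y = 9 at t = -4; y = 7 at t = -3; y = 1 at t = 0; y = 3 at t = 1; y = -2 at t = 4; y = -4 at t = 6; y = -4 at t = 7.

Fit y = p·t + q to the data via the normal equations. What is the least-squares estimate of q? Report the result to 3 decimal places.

AᵀA·[p, q]ᵀ = Aᵀy reads: 127·p + 11·q = -114;  11·p + 7·q = 10.
Determinant 127·7 − 11² = 768.
p = ((-114)·7 − 11·10)/768 = -227/192; q = (127·10 − 11·(-114))/768 = 631/192.

q = 3.286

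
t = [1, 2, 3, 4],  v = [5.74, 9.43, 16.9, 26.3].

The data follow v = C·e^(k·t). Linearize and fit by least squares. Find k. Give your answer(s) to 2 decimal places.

With ln vᵢ as the transformed response and tᵢ as the regressor:
XᵀX = [[30.0000, 10.0000]; [10.0000, 4]], rhs = [27.7955, 10.0882]ᵀ  (here Σt = 10.0000, Σ(t)² = 30.0000, Σln v = 10.0882, Σt·ln v = 27.7955).
Solving (det = 20.0000): k = 0.51497, ln C = 1.23462.

k = 0.51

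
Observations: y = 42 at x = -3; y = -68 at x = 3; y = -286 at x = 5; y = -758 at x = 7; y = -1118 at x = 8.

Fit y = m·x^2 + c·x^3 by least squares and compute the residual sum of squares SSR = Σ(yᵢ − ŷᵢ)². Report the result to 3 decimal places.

SSR = 1.597

The normal equations are: 7284·m + 52700·c = -116078;  52700·m + 396876·c = -871130.
det = 7284·396876 − 52700² = 113554784.
m = ((-116078)·396876 − 52700·(-871130))/113554784 = -10001333/7097174; c = (7284·(-871130) − 52700·(-116078))/113554784 = -7125010/3548587.
Residuals: 3342765/7097174, -7845295/7097174, 1494061/7097174, -262245/1013882, 103930/506941; SSR = 5667177/3548587.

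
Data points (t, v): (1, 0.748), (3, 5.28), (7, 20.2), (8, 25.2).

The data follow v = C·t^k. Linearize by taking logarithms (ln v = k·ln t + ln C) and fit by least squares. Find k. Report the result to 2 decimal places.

Taking logs, ln v = k·ln t + ln C, so regress ln v on ln t.
Σln t = 5.1240, Σ(ln t)² = 9.3176, Σln v = 7.6061, Σln t·ln v = 14.3868.
Normal system: [[9.3176, 5.1240]; [5.1240, 4]]·[k, ln C]ᵀ = [14.3868, 7.6061]ᵀ.
Solving (det = 11.0154): k = 1.68619, ln C = -0.25846.

k = 1.69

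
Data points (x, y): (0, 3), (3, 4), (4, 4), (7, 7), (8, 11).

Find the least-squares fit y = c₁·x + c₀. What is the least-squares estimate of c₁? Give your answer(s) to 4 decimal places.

The normal equations are: 138·c₁ + 22·c₀ = 165;  22·c₁ + 5·c₀ = 29.
Δ = 138·5 − 22² = 206.
c₁ = (165·5 − 22·29)/206 = 187/206; c₀ = (138·29 − 22·165)/206 = 186/103.

c₁ = 0.9078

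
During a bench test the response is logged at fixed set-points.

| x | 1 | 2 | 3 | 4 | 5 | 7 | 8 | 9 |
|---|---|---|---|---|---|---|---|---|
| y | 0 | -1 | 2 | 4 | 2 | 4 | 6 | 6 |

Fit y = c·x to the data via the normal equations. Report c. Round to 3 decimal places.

c = 0.643

MᵀM·[c]ᵀ = Mᵀy reads: 249·c = 160.
Hence c = 160 / 249 ≈ 0.64257.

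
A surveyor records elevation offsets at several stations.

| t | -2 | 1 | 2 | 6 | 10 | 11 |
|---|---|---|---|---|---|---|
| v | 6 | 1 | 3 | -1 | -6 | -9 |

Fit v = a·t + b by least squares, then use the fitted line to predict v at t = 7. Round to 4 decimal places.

Setting ∂/∂a … = 0 gives: 266·a + 28·b = -170;  28·a + 6·b = -6.
Determinant 266·6 − 28² = 812.
a = ((-170)·6 − 28·(-6))/812 = -213/203; b = (266·(-6) − 28·(-170))/812 = 113/29.
At t = 7: v̂ = (-213/203)·(7) + (113/29)·(1) = -100/29.

v̂ = -3.4483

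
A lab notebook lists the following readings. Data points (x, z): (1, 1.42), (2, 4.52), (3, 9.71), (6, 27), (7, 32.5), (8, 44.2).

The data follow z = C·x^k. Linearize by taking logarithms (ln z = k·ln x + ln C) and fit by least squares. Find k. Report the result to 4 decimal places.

Let Y = ln z. Fitting Y = k·ln x + ln C by least squares:
XᵀX = [[13.0084, 7.6089]; [7.6089, 6]], rhs = [24.1009, 14.6981]ᵀ  (here Σln x = 7.6089, Σ(ln x)² = 13.0084, Σln z = 14.6981, Σln x·ln z = 24.1009).
Slope k = (n·Σln x·ln z − Σln x·Σln z)/(n·Σ(ln x)² − (Σln x)²) = (6·24.1009 − 7.6089·14.6981)/20.1558 = 1.62580; ln C = (Σln z − k·Σln x)/n = 0.38794.

k = 1.6258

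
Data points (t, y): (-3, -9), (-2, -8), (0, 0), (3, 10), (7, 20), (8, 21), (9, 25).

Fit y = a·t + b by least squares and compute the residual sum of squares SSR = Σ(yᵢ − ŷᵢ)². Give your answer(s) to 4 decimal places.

SSR = 9.2763

Compute the Gram sums: Σt·t = 216, Σt = 22, Σ1 = 7.
For Aᵀy: Σt·y = 606, Σy = 59.
So AᵀA·[a, b]ᵀ = Aᵀy: [[216, 22]; [22, 7]]·[a, b]ᵀ = [606, 59]ᵀ.
Eliminating b: 7·(row 1) − 22·(row 2) gives 1028·a = 7·606 − 22·59 = 2944, so a = 736/257.
Then b = (59 − 22·(736/257))/7 = -147/257.
Residuals: 42/257, -437/257, 147/257, 509/257, 135/257, -344/257, -52/257; SSR = 2384/257.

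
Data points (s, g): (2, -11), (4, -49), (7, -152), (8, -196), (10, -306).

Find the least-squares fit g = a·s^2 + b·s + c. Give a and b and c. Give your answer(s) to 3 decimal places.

MᵀM·[a, b, c]ᵀ = Mᵀg reads: 16769·a + 1927·b + 233·c = -51420;  1927·a + 233·b + 31·c = -5910;  233·a + 31·b + 5·c = -714.
Inverting the 3×3 Gram matrix, [a, b, c]ᵀ = [-577/196, -303/196, 389/98]ᵀ.

a = -2.944, b = -1.546, c = 3.969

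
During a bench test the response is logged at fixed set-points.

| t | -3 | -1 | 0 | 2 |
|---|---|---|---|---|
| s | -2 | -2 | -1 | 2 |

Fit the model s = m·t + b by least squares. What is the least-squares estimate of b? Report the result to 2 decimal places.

The normal system MᵀM·[m, b]ᵀ = Mᵀs is [[14, -2]; [-2, 4]]·[m, b]ᵀ = [12, -3]ᵀ.
Eliminating b: 4·(row 1) − (-2)·(row 2) gives 52·m = 4·12 − (-2)·(-3) = 42, so m = 21/26.
Then b = ((-3) − (-2)·(21/26))/4 = -9/26.

b = -0.35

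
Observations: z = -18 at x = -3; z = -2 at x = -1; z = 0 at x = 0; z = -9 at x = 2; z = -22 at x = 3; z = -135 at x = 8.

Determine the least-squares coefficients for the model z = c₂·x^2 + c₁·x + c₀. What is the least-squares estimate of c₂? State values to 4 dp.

With design matrix A, AᵀA = [[4275, 519, 87]; [519, 87, 9]; [87, 9, 6]] and Aᵀz = [-9038, -1108, -186]ᵀ.
Solving the 3×3 system (Gaussian elimination) gives c₂ = -6857/3360, c₁ = -551/1120, c₀ = -161/240.

c₂ = -2.0408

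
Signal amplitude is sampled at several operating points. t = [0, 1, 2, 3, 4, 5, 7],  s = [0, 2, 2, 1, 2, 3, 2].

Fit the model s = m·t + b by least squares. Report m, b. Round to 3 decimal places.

The normal equations are: 104·m + 22·b = 46;  22·m + 7·b = 12.
Determinant 104·7 − 22² = 244.
m = (46·7 − 22·12)/244 = 29/122; b = (104·12 − 22·46)/244 = 59/61.

m = 0.238, b = 0.967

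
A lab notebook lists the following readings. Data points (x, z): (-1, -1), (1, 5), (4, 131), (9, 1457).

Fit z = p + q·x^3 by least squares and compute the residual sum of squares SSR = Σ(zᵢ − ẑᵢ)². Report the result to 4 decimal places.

With design matrix M, MᵀM = [[4, 793]; [793, 535539]] and Mᵀz = [1592, 1070543]ᵀ.
Determinant 4·535539 − 793² = 1513307.
p = (1592·535539 − 793·1070543)/1513307 = 3637489/1513307; q = (4·1070543 − 793·1592)/1513307 = 3019716/1513307.
Residuals: -2131080/1513307, 909330/1513307, 1343904/1513307, -122154/1513307; SSR = 4750776/1513307.

SSR = 3.1393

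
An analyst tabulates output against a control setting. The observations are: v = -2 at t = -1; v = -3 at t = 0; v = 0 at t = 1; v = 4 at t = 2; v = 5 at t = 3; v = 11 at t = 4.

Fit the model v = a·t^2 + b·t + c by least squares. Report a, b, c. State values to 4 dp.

Sums needed: Σt^2·t^2 = 355, Σt^2·t = 99, Σt^2 = 31, Σt·t = 31, Σt = 9, Σ1 = 6.
Moment sums: Σt^2·v = 235, Σt·v = 69, Σv = 15.
Solving the 3×3 system (Gaussian elimination) gives a = 27/56, b = 339/280, c = -253/140.

a = 0.4821, b = 1.2107, c = -1.8071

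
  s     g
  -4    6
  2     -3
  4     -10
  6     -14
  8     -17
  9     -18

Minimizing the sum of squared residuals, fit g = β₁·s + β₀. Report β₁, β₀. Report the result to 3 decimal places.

β₁ = -1.938, β₀ = -1.258

From the data, Σs·s = 217, Σs = 25, Σ1 = 6.
And Σs·g = -452, Σg = -56.
Eliminating β₀: 6·(row 1) − 25·(row 2) gives 677·β₁ = 6·(-452) − 25·(-56) = -1312, so β₁ = -1312/677.
Then β₀ = ((-56) − 25·(-1312/677))/6 = -852/677.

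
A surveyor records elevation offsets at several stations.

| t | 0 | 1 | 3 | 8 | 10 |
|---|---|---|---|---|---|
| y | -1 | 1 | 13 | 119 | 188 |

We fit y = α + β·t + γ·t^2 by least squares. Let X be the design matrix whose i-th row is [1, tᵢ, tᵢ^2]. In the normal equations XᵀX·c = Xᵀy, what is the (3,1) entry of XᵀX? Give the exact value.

174

Row 3 ↔ basis t^2, column 1 ↔ basis 1, so (XᵀX)_{3,1} = Σᵢ t^2 = (0)·(1) + (1)·(1) + (9)·(1) + (64)·(1) + (100)·(1) = 174.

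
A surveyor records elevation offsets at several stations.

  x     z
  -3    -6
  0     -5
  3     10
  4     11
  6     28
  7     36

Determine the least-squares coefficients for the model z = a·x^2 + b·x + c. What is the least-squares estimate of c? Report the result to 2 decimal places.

c = -3.90

Normal-equation sums: Σx^2·x^2 = 4115, Σx^2·x = 623, Σx^2 = 119, Σx·x = 119, Σx = 17, Σ1 = 6.
Moment sums: Σx^2·z = 2984, Σx·z = 512, Σz = 74.
AᵀA·[a, b, c]ᵀ = Aᵀz becomes [[4115, 623, 119]; [623, 119, 17]; [119, 17, 6]]·[a, b, c]ᵀ = [2984, 512, 74]ᵀ.
Solving the 3×3 system (Gaussian elimination) gives a = 2099/4260, b = 48563/21300, c = -13841/3550.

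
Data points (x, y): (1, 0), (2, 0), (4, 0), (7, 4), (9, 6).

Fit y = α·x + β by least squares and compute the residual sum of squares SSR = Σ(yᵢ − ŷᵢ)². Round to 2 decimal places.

Normal-equation sums: Σx·x = 151, Σx = 23, Σ1 = 5.
For Mᵀy: Σx·y = 82, Σy = 10.
Normal equations: [[151, 23]; [23, 5]]·[α, β]ᵀ = [82, 10]ᵀ.
Δ = 151·5 − 23² = 226.
α = (82·5 − 23·10)/226 = 90/113; β = (151·10 − 23·82)/226 = -188/113.
Residuals: 98/113, 8/113, -172/113, 10/113, 56/113; SSR = 376/113.

SSR = 3.33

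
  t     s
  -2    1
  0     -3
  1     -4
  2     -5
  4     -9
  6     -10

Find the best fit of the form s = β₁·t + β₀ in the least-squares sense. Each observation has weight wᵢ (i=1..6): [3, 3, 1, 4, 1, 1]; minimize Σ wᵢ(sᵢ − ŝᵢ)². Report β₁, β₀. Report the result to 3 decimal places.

Entries of XᵀWX: Σwᵢ·t·t = 81, Σwᵢ·t = 13, Σwᵢ·1 = 13.
Right-hand side: Σwᵢ·t·s = -146, Σwᵢ·s = -49.
Normal equations: [[81, 13]; [13, 13]]·[β₁, β₀]ᵀ = [-146, -49]ᵀ.
Eliminating β₀: 13·(row 1) − 13·(row 2) gives 884·β₁ = 13·(-146) − 13·(-49) = -1261, so β₁ = -97/68.
Then β₀ = ((-49) − 13·(-97/68))/13 = -2071/884.

β₁ = -1.426, β₀ = -2.343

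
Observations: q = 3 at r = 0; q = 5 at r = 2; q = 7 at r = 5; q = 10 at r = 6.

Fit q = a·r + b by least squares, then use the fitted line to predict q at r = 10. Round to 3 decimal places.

Forming MᵀM = [[65, 13]; [13, 4]] and Mᵀq = [105, 25]ᵀ gives MᵀM·[a, b]ᵀ = Mᵀq.
Determinant 65·4 − 13² = 91.
a = (105·4 − 13·25)/91 = 95/91; b = (65·25 − 13·105)/91 = 20/7.
At r = 10: q̂ = (95/91)·(10) + (20/7)·(1) = 1210/91.

q̂ = 13.297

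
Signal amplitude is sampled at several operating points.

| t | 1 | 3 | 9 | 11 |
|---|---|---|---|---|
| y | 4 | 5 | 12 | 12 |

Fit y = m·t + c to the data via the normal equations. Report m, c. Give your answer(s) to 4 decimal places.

m = 0.8971, c = 2.8676

Forming MᵀM = [[212, 24]; [24, 4]] and Mᵀy = [259, 33]ᵀ gives MᵀM·[m, c]ᵀ = Mᵀy.
Δ = 212·4 − 24² = 272.
m = (259·4 − 24·33)/272 = 61/68; c = (212·33 − 24·259)/272 = 195/68.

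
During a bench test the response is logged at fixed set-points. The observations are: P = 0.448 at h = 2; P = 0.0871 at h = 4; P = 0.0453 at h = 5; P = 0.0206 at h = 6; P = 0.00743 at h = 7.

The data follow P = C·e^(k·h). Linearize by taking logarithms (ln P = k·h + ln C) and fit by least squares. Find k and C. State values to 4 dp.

With ln Pᵢ as the transformed response and hᵢ as the regressor:
AᵀA = [[130.0000, 24.0000]; [24.0000, 5]], rhs = [-84.4514, -15.1228]ᵀ  (here Σh = 24.0000, Σ(h)² = 130.0000, Σln P = -15.1228, Σh·ln P = -84.4514).
Solving (det = 74.0000): k = -0.80148, ln C = 0.82254, so C = exp(0.82254) = 2.27628.

k = -0.8015, C = 2.2763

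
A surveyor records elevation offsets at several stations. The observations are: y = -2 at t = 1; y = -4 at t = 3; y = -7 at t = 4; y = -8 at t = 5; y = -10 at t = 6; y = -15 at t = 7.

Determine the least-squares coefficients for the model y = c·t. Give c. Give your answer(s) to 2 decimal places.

From the data, Σt·t = 136.
Moment sums: Σt·y = -247.
c = (-247)/136 = -1.81618.

c = -1.82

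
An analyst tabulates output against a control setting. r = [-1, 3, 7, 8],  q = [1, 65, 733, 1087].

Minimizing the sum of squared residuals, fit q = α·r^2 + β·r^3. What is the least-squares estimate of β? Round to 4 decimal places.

From the data, Σr^2·r^2 = 6579, Σr^2·r^3 = 49817, Σr^3·r^3 = 380523.
And Σr^2·q = 106071, Σr^3·q = 809717.
So MᵀM·[α, β]ᵀ = Mᵀq: [[6579, 49817]; [49817, 380523]]·[α, β]ᵀ = [106071, 809717]ᵀ.
Determinant 6579·380523 − 49817² = 21727328.
α = (106071·380523 − 49817·809717)/21727328 = 1548959/1357958; β = (6579·809717 − 49817·106071)/21727328 = 2686821/1357958.

β = 1.9786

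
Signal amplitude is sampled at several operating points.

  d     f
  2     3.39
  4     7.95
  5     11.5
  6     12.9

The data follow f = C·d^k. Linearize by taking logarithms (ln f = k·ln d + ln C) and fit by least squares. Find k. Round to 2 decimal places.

k = 1.25

Taking logs, ln f = k·ln d + ln C, so regress ln f on ln d.
XᵀX = [[8.2030, 5.4806]; [5.4806, 4]], rhs = [12.2330, 8.2936]ᵀ  (here Σln d = 5.4806, Σ(ln d)² = 8.2030, Σln f = 8.2936, Σln d·ln f = 12.2330).
Slope k = (n·Σln d·ln f − Σln d·Σln f)/(n·Σ(ln d)² − (Σln d)²) = (4·12.2330 − 5.4806·8.2936)/2.7744 = 1.25353; ln C = (Σln f − k·Σln d)/n = 0.35585.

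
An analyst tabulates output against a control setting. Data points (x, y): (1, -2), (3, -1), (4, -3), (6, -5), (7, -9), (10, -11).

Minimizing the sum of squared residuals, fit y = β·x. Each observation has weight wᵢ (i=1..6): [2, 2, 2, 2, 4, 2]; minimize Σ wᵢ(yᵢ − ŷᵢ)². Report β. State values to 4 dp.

From the data, Σwᵢ·x·x = 520.
For MᵀWy: Σwᵢ·x·y = -566.
β = (-566)/520 = -1.08846.

β = -1.0885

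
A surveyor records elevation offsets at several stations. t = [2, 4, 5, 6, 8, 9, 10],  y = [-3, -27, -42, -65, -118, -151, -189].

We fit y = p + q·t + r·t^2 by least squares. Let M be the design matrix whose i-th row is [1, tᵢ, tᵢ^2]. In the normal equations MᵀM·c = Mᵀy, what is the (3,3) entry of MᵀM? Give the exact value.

22850

Row 3 ↔ basis t^2, column 3 ↔ basis t^2, so (MᵀM)_{3,3} = Σᵢ (t^2)·(t^2) = (4)·(4) + (16)·(16) + (25)·(25) + (36)·(36) + (64)·(64) + (81)·(81) + (100)·(100) = 22850.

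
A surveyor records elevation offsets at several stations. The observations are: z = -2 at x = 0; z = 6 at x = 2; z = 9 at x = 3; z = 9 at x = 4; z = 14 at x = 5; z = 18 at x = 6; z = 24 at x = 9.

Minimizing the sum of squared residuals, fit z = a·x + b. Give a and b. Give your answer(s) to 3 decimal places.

Sums needed: Σx·x = 171, Σx = 29, Σ1 = 7.
For Aᵀz: Σx·z = 469, Σz = 78.
det = 171·7 − 29² = 356.
a = (469·7 − 29·78)/356 = 1021/356; b = (171·78 − 29·469)/356 = -263/356.

a = 2.868, b = -0.739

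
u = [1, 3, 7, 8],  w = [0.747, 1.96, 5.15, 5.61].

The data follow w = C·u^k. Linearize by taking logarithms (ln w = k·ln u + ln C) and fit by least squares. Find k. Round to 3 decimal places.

k = 0.987

Taking logs, ln w = k·ln u + ln C, so regress ln w on ln u.
AᵀA = [[9.3176, 5.1240]; [5.1240, 4]], rhs = [7.5147, 3.7448]ᵀ  (here Σln u = 5.1240, Σ(ln u)² = 9.3176, Σln w = 3.7448, Σln u·ln w = 7.5147).
Slope k = (n·Σln u·ln w − Σln u·Σln w)/(n·Σ(ln u)² − (Σln u)²) = (4·7.5147 − 5.1240·3.7448)/11.0154 = 0.98687; ln C = (Σln w − k·Σln u)/n = -0.32797.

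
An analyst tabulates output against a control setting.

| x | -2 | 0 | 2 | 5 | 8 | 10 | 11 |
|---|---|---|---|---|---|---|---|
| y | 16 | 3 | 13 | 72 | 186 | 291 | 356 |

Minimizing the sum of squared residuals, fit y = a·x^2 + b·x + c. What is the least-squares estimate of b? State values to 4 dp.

b = -1.0865

Forming AᵀA = [[29394, 2968, 318]; [2968, 318, 34]; [318, 34, 7]] and Aᵀy = [85996, 8668, 937]ᵀ gives AᵀA·[a, b, c]ᵀ = Aᵀy.
Inverting the 3×3 Gram matrix, [a, b, c]ᵀ = [1362281/452753, -491899/452753, 1106967/452753]ᵀ.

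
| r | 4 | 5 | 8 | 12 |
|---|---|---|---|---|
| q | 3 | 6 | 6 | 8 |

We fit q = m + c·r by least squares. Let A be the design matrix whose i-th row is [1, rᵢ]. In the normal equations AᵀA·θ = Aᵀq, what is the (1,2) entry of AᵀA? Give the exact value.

29

Row 1 ↔ basis 1, column 2 ↔ basis r, so (AᵀA)_{1,2} = Σᵢ r = (1)·(4) + (1)·(5) + (1)·(8) + (1)·(12) = 29.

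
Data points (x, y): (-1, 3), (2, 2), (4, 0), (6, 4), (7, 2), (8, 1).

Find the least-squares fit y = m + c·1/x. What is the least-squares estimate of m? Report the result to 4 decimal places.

Sums needed: Σ1 = 6, Σ1/x = 31/168, Σ1/x·1/x = 38845/28224.
For Mᵀy: Σy = 12, Σ1/x·y = -155/168.
Eliminating c: (38845/28224)·(row 1) − (31/168)·(row 2) gives (232109/28224)·m = (38845/28224)·12 − (31/168)·(-155/168) = 470945/28224, so m = 470945/232109.
Then c = ((-155/168) − (31/168)·(470945/232109))/(38845/28224) = -218736/232109.

m = 2.0290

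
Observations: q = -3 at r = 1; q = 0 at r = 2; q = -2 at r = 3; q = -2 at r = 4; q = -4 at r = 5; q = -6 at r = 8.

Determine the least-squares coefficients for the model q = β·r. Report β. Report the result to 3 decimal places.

β = -0.714

Sums needed: Σr·r = 119.
For Xᵀq: Σr·q = -85.
β = (-85)/119 = -0.714286.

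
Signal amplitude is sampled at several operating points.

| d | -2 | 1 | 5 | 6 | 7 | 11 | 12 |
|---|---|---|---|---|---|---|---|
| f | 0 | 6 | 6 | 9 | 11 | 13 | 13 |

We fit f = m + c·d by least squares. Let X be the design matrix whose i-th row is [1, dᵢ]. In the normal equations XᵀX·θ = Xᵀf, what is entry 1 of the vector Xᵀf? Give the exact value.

58

Entry 1 ↔ basis 1, so (Xᵀf)_{1} = Σᵢ fᵢ = (1)·(0) + (1)·(6) + (1)·(6) + (1)·(9) + (1)·(11) + (1)·(13) + (1)·(13) = 58.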